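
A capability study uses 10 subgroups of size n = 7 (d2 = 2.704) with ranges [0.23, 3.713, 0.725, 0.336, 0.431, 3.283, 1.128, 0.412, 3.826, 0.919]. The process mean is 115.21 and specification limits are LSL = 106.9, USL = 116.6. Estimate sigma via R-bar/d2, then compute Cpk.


R_bar = (0.23 + 3.713 + 0.725 + 0.336 + 0.431 + 3.283 + 1.128 + 0.412 + 3.826 + 0.919) / 10 = 1.5003
sigma = R_bar / d2 = 1.5003 / 2.704 = 0.55484467
Cp = (USL - LSL)/(6*sigma) = (116.6 - 106.9)/(6*0.55484467) = 2.9137
Cpu = (116.6 - 115.21)/(3*0.55484467) = 0.8351
Cpl = (115.21 - 106.9)/(3*0.55484467) = 4.9924
Cpk = min(Cpu, Cpl) = 0.8351

0.8351


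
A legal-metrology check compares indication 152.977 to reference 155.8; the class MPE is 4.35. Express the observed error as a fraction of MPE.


e = indication - reference = 152.977 - 155.8 = -2.8230
|e| = 2.8230
ratio = |e| / MPE = 2.8230 / 4.35
ratio = 0.6490

0.6490


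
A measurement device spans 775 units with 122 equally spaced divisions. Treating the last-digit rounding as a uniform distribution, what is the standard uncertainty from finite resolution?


resolution = range / divisions
resolution = 775 / 122 = 6.352459
u_res = resolution / (2*sqrt(3))
u_res = 6.352459 / 3.4641016
u_res = 1.8338

1.8338


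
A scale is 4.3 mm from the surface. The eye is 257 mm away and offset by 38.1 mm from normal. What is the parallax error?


error = h * offset / d
= 4.3 * 38.1 / 257
= 0.6375

0.6375


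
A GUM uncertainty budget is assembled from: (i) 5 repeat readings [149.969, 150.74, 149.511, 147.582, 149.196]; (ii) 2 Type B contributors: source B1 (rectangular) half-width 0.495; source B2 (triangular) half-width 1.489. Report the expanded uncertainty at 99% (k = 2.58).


mean = (149.969 + 150.74 + 149.511 + 147.582 + 149.196) / 5 = 149.3996
s = sqrt(sum((x - mean)^2)/(n-1)) = 1.1703014
u_A = s / sqrt(n) = 1.1703014 / sqrt(5) = 0.5233747
u_B1 = 0.495 / sqrt(3) = 0.28578838
u_B2 = 1.489 / sqrt(6) = 0.6078817
uc = sqrt(0.5233747^2 + 0.28578838^2 + 0.6078817^2) = 0.85153757
U = k * uc = 2.58 * 0.85153757
U = 2.1970

2.1970


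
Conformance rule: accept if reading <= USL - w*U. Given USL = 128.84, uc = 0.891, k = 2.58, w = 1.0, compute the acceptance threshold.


U = k * uc = 2.58 * 0.891 = 2.29878
guard band g = w * U = 1.0 * 2.29878 = 2.29878
AL = USL - g = 128.84 - 2.29878
AL = 126.5412

126.5412


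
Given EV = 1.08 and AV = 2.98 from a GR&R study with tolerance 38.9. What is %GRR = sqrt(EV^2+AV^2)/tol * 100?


GRR = sqrt(EV^2 + AV^2) = sqrt(1.08^2 + 2.98^2) = 3.1696688
%GRR = GRR / tol * 100 = 3.1696688 / 38.9 * 100
%GRR = 8.1482

8.1482


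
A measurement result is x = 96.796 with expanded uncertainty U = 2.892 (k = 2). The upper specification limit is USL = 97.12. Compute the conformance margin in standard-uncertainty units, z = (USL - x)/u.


u = U / k = 2.892 / 2 = 1.446
margin = |USL - x| = |97.12 - 96.796| = 0.324
z = margin / u = 0.324 / 1.446
z = 0.2241

0.2241


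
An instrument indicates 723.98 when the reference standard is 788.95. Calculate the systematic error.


Systematic error = measured - true
= 723.98 - 788.95
= -64.9700

-64.9700


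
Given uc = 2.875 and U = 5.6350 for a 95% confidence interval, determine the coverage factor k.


k = U / uc
k = 5.6350 / 2.875
k = 1.96

1.96


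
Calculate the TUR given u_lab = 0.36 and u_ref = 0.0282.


TUR = u_lab / u_ref
= 0.36 / 0.0282
= 12.7660

12.7660


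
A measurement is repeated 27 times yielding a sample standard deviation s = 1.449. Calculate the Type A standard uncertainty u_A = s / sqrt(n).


u_A = s / sqrt(n)
u_A = 1.449 / sqrt(27)
u_A = 1.449 / 5.1961524
u_A = 0.2789

0.2789


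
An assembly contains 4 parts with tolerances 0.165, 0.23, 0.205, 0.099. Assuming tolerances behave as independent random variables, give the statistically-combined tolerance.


RSS = sqrt(0.165^2 + 0.23^2 + 0.205^2 + 0.099^2)
= sqrt(0.131951)
= 0.3633

0.3633


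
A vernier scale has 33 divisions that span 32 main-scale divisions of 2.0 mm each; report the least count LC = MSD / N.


LC = MSD / n_div
= 2.0 / 33
= 0.0606

0.0606


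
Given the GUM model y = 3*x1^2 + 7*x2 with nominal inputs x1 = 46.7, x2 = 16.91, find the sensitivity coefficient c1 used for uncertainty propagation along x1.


y = 3*x1^2 + 7*x2
dy/dx1 = 2*3*x1
Evaluate at x1 = 46.7: c1 = 6 * 46.7
c1 = 280.2000

280.2000


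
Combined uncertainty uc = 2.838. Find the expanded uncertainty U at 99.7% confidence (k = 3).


U = k * uc
U = 3 * 2.838
U = 8.5140

8.5140


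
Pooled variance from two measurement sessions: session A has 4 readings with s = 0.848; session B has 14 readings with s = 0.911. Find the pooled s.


s_p = sqrt(((n1-1)*s1^2 + (n2-1)*s2^2) / (n1+n2-2))
numerator = (4-1)*0.848^2 + (14-1)*0.911^2 = 2.157312 + 10.788973 = 12.946285
denominator = 4 + 14 - 2 = 16
s_p^2 = 12.946285 / 16 = 0.80914281
s_p = sqrt(0.80914281) = 0.8995

0.8995


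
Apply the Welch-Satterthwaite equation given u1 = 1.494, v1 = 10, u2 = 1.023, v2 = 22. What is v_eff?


uc = sqrt(u1^2 + u2^2) = sqrt(1.494^2 + 1.023^2) = 1.8106808
v_eff = uc^4 / (u1^4/v1 + u2^4/v2)
= 1.8106808^4 / (1.494^4/10 + 1.023^4/22)
= 10.748988 / 0.54798133
v_eff = 19.6156

19.6156


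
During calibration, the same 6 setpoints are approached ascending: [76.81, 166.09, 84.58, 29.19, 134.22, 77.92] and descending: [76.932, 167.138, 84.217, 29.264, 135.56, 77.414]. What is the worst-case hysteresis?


|76.81 - 76.932| = 0.1220
|166.09 - 167.138| = 1.0480
|84.58 - 84.217| = 0.3630
|29.19 - 29.264| = 0.0740
|134.22 - 135.56| = 1.3400
|77.92 - 77.414| = 0.5060
hysteresis = max(diffs) = 1.3400

1.3400


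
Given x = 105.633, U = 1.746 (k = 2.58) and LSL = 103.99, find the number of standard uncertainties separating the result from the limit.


u = U / k = 1.746 / 2.58 = 0.67674419
margin = |LSL - x| = |103.99 - 105.633| = 1.643
z = margin / u = 1.643 / 0.67674419
z = 2.4278

2.4278


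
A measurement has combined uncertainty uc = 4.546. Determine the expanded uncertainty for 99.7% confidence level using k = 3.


U = k * uc
U = 3 * 4.546
U = 13.6380

13.6380


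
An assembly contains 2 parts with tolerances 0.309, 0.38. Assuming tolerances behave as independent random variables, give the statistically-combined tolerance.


RSS = sqrt(0.309^2 + 0.38^2)
= sqrt(0.239881)
= 0.4898

0.4898


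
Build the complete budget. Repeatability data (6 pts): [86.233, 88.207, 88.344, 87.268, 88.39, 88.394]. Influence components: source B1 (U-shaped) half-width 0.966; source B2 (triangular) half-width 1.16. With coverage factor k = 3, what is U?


mean = (86.233 + 88.207 + 88.344 + 87.268 + 88.39 + 88.394) / 6 = 87.806
s = sqrt(sum((x - mean)^2)/(n-1)) = 0.8832687
u_A = s / sqrt(n) = 0.8832687 / sqrt(6) = 0.36059294
u_B1 = 0.966 / sqrt(2) = 0.68306515
u_B2 = 1.16 / sqrt(6) = 0.47356802
uc = sqrt(0.36059294^2 + 0.68306515^2 + 0.47356802^2) = 0.90601983
U = k * uc = 3 * 0.90601983
U = 2.7181

2.7181


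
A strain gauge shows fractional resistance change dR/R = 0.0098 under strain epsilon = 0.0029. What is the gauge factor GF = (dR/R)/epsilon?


GF = (dR/R) / epsilon
= 0.0098 / 0.0029
= 3.3793

3.3793


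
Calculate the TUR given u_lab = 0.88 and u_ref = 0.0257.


TUR = u_lab / u_ref
= 0.88 / 0.0257
= 34.2412

34.2412


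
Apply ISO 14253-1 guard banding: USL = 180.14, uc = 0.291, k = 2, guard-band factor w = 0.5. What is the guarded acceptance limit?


U = k * uc = 2 * 0.291 = 0.582
guard band g = w * U = 0.5 * 0.582 = 0.291
AL = USL - g = 180.14 - 0.291
AL = 179.8490

179.8490


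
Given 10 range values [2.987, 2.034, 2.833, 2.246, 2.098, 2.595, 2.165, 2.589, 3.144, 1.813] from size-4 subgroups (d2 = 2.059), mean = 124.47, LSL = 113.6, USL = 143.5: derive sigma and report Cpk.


R_bar = (2.987 + 2.034 + 2.833 + 2.246 + 2.098 + 2.595 + 2.165 + 2.589 + 3.144 + 1.813) / 10 = 2.4504
sigma = R_bar / d2 = 2.4504 / 2.059 = 1.1900923
Cp = (USL - LSL)/(6*sigma) = (143.5 - 113.6)/(6*1.1900923) = 4.1874
Cpu = (143.5 - 124.47)/(3*1.1900923) = 5.3301
Cpl = (124.47 - 113.6)/(3*1.1900923) = 3.0446
Cpk = min(Cpu, Cpl) = 3.0446

3.0446


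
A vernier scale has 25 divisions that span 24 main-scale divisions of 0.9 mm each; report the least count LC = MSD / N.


LC = MSD / n_div
= 0.9 / 25
= 0.0360

0.0360


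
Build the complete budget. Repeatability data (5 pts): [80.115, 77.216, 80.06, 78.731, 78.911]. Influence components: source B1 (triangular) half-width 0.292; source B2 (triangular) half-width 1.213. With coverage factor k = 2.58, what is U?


mean = (80.115 + 77.216 + 80.06 + 78.731 + 78.911) / 5 = 79.0066
s = sqrt(sum((x - mean)^2)/(n-1)) = 1.1863331
u_A = s / sqrt(n) = 1.1863331 / sqrt(5) = 0.53054429
u_B1 = 0.292 / sqrt(6) = 0.1192085
u_B2 = 1.213 / sqrt(6) = 0.49520518
uc = sqrt(0.53054429^2 + 0.1192085^2 + 0.49520518^2) = 0.73546997
U = k * uc = 2.58 * 0.73546997
U = 1.8975

1.8975


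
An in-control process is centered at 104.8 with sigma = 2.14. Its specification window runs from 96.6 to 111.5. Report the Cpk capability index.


Cpu = (USL - mean) / (3*sigma) = (111.5 - 104.8) / (3*2.14) = 1.0436
Cpl = (mean - LSL) / (3*sigma) = (104.8 - 96.6) / (3*2.14) = 1.2773
Cpk = min(Cpu, Cpl) = 1.0436

1.0436


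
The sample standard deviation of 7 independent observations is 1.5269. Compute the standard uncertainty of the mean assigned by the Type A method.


u_A = s / sqrt(n)
u_A = 1.5269 / sqrt(7)
u_A = 1.5269 / 2.6457513
u_A = 0.5771

0.5771


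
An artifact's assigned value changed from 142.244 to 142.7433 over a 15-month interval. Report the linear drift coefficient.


rate = (v2 - v1) / months
= (142.7433 - 142.244) / 15
= 0.4993 / 15
= 0.0333

0.0333


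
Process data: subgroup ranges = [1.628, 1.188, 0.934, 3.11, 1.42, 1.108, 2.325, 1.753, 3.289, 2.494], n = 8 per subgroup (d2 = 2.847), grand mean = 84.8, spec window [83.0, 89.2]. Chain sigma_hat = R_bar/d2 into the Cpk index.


R_bar = (1.628 + 1.188 + 0.934 + 3.11 + 1.42 + 1.108 + 2.325 + 1.753 + 3.289 + 2.494) / 10 = 1.9249
sigma = R_bar / d2 = 1.9249 / 2.847 = 0.67611521
Cp = (USL - LSL)/(6*sigma) = (89.2 - 83.0)/(6*0.67611521) = 1.5283
Cpu = (89.2 - 84.8)/(3*0.67611521) = 2.1693
Cpl = (84.8 - 83.0)/(3*0.67611521) = 0.8874
Cpk = min(Cpu, Cpl) = 0.8874

0.8874


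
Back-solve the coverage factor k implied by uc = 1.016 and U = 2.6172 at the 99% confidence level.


k = U / uc
k = 2.6172 / 1.016
k = 2.576

2.576


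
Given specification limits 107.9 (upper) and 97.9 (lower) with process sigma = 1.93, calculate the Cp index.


Cp = (USL - LSL) / (6 * sigma)
= (107.9 - 97.9) / (6 * 1.93)
= 10.0000 / 11.5800
= 0.8636

0.8636


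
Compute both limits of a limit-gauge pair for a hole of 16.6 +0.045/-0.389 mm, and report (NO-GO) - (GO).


GO = nominal - lower_tol (smallest hole = maximum material condition)
GO = 16.6 - 0.389 = 16.211
NO-GO = nominal + upper_tol (largest hole = least material condition)
NO-GO = 16.6 + 0.045 = 16.645
spread = NO-GO - GO = 16.645 - 16.211 = 0.4340

0.4340


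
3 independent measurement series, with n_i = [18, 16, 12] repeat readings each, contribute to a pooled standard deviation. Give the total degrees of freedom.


nu = sum_i (n_i - 1)
nu = ((18 - 1) + (16 - 1) + (12 - 1))
nu = 17 + 15 + 11
nu = 43

43


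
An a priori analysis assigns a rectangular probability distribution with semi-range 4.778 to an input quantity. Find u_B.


u_B = half_width / sqrt(3)
u_B = 4.778 / 1.7320508
u_B = 2.7586

2.7586


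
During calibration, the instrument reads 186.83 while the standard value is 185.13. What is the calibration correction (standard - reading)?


Correction = standard - reading
= 185.13 - 186.83
= -1.7000

-1.7000


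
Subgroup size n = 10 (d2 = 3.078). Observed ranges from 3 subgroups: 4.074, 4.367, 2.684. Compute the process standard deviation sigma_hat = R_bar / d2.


R_bar = (4.074 + 4.367 + 2.684) / 3
R_bar = 11.125 / 3 = 3.7083333
sigma_hat = R_bar / d2 = 3.7083333 / 3.078 = 1.2048

1.2048


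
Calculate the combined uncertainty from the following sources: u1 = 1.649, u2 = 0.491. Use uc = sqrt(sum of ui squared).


uc = sqrt(1.649^2 + 0.491^2)
uc = sqrt(2.960282)
uc = 1.7205

1.7205


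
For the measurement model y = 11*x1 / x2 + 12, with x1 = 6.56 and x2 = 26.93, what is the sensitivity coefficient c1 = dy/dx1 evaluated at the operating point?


y = 11*x1 / x2 + 12
dy/dx1 = 11/x2
Evaluate at x2 = 26.93: c1 = 11 / 26.93
c1 = 0.4085

0.4085


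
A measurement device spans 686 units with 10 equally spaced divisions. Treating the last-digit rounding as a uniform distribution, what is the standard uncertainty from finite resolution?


resolution = range / divisions
resolution = 686 / 10 = 68.6
u_res = resolution / (2*sqrt(3))
u_res = 68.6 / 3.4641016
u_res = 19.8031

19.8031


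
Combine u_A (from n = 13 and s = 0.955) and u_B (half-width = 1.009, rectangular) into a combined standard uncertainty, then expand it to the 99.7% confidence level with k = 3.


u_A = s / sqrt(n) = 0.955 / sqrt(13) = 0.26486934
u_B = half_width / sqrt(3) = 1.009 / sqrt(3) = 0.58254642
uc = sqrt(u_A^2 + u_B^2) = sqrt(0.26486934^2 + 0.58254642^2) = 0.63993445
U = k * uc = 3 * 0.63993445
U = 1.9198

1.9198


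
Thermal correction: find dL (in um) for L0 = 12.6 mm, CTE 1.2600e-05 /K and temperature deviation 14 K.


dL = L * alpha * dT
= 12.6 * 1.2600e-05 * 14
= 0.0022226 mm
dL_um = 0.0022226 * 1000 = 2.2226 um

2.2226


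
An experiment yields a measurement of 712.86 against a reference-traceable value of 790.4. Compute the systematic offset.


Systematic error = measured - true
= 712.86 - 790.4
= -77.5400

-77.5400


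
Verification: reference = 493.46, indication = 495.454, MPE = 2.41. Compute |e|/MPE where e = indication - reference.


e = indication - reference = 495.454 - 493.46 = 1.9940
|e| = 1.9940
ratio = |e| / MPE = 1.9940 / 2.41
ratio = 0.8274

0.8274


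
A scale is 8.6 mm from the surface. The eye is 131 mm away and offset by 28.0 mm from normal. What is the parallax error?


error = h * offset / d
= 8.6 * 28.0 / 131
= 1.8382

1.8382


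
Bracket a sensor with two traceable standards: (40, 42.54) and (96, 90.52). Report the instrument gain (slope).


slope = (y2 - y1) / (x2 - x1)
= (90.52 - 42.54) / (96 - 40)
= 47.9800 / 56
= 0.8568

0.8568


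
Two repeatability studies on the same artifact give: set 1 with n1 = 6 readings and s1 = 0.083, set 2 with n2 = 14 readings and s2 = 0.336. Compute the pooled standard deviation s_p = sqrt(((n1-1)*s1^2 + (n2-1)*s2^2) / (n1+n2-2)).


s_p = sqrt(((n1-1)*s1^2 + (n2-1)*s2^2) / (n1+n2-2))
numerator = (6-1)*0.083^2 + (14-1)*0.336^2 = 0.034445 + 1.467648 = 1.502093
denominator = 6 + 14 - 2 = 18
s_p^2 = 1.502093 / 18 = 0.083449611
s_p = sqrt(0.083449611) = 0.2889

0.2889


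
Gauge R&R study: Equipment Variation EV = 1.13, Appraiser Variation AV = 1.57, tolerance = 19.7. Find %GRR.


GRR = sqrt(EV^2 + AV^2) = sqrt(1.13^2 + 1.57^2) = 1.9343733
%GRR = GRR / tol * 100 = 1.9343733 / 19.7 * 100
%GRR = 9.8192

9.8192


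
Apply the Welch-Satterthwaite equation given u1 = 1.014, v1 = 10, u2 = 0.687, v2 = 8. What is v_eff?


uc = sqrt(u1^2 + u2^2) = sqrt(1.014^2 + 0.687^2) = 1.2248122
v_eff = uc^4 / (u1^4/v1 + u2^4/v2)
= 1.2248122^4 / (1.014^4/10 + 0.687^4/8)
= 2.2504948 / 0.13356304
v_eff = 16.8497

16.8497


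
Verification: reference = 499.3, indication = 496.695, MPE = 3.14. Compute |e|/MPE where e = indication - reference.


e = indication - reference = 496.695 - 499.3 = -2.6050
|e| = 2.6050
ratio = |e| / MPE = 2.6050 / 3.14
ratio = 0.8296

0.8296


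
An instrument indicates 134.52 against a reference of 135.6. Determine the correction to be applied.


Correction = standard - reading
= 135.6 - 134.52
= 1.0800

1.0800


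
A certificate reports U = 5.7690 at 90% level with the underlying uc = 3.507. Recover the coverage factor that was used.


k = U / uc
k = 5.7690 / 3.507
k = 1.645

1.645


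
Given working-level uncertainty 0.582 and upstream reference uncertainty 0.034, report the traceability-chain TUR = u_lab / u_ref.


TUR = u_lab / u_ref
= 0.582 / 0.034
= 17.1176

17.1176


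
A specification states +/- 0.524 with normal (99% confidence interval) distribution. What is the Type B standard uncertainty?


u_B = half_width / 2.576
u_B = 0.524 / 2.576
u_B = 0.2034

0.2034


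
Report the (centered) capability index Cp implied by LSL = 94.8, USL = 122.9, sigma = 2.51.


Cp = (USL - LSL) / (6 * sigma)
= (122.9 - 94.8) / (6 * 2.51)
= 28.1000 / 15.0600
= 1.8659

1.8659


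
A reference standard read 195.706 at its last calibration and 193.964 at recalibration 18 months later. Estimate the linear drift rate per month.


rate = (v2 - v1) / months
= (193.964 - 195.706) / 18
= -1.7420 / 18
= -0.0968

-0.0968


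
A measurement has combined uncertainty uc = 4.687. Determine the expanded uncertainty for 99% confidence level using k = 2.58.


U = k * uc
U = 2.58 * 4.687
U = 12.0925

12.0925


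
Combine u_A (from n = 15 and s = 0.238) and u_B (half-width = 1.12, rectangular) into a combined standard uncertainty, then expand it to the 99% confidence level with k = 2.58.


u_A = s / sqrt(n) = 0.238 / sqrt(15) = 0.061451336
u_B = half_width / sqrt(3) = 1.12 / sqrt(3) = 0.6466323
uc = sqrt(u_A^2 + u_B^2) = sqrt(0.061451336^2 + 0.6466323^2) = 0.64954569
U = k * uc = 2.58 * 0.64954569
U = 1.6758

1.6758


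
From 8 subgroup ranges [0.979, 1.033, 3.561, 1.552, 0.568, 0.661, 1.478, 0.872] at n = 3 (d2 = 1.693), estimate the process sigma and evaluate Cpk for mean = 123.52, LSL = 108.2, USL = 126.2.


R_bar = (0.979 + 1.033 + 3.561 + 1.552 + 0.568 + 0.661 + 1.478 + 0.872) / 8 = 1.338
sigma = R_bar / d2 = 1.338 / 1.693 = 0.79031305
Cp = (USL - LSL)/(6*sigma) = (126.2 - 108.2)/(6*0.79031305) = 3.7960
Cpu = (126.2 - 123.52)/(3*0.79031305) = 1.1304
Cpl = (123.52 - 108.2)/(3*0.79031305) = 6.4616
Cpk = min(Cpu, Cpl) = 1.1304

1.1304


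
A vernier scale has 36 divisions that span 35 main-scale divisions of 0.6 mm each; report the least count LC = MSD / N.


LC = MSD / n_div
= 0.6 / 36
= 0.0167

0.0167


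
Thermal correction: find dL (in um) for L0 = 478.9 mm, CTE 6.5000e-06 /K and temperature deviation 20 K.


dL = L * alpha * dT
= 478.9 * 6.5000e-06 * 20
= 0.0622570 mm
dL_um = 0.0622570 * 1000 = 62.2570 um

62.2570


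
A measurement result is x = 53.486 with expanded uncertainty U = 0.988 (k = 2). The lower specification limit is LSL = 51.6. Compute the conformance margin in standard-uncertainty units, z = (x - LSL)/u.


u = U / k = 0.988 / 2 = 0.494
margin = |LSL - x| = |51.6 - 53.486| = 1.886
z = margin / u = 1.886 / 0.494
z = 3.8178

3.8178


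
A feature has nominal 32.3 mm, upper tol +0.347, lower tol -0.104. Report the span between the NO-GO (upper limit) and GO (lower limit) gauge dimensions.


GO = nominal - lower_tol (smallest hole = maximum material condition)
GO = 32.3 - 0.104 = 32.196
NO-GO = nominal + upper_tol (largest hole = least material condition)
NO-GO = 32.3 + 0.347 = 32.647
spread = NO-GO - GO = 32.647 - 32.196 = 0.4510

0.4510


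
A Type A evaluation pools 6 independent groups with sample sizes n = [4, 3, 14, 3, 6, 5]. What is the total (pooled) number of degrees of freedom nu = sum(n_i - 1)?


nu = sum_i (n_i - 1)
nu = ((4 - 1) + (3 - 1) + (14 - 1) + (3 - 1) + (6 - 1) + (5 - 1))
nu = 3 + 2 + 13 + 2 + 5 + 4
nu = 29

29


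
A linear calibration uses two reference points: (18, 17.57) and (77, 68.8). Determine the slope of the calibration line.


slope = (y2 - y1) / (x2 - x1)
= (68.8 - 17.57) / (77 - 18)
= 51.2300 / 59
= 0.8683

0.8683


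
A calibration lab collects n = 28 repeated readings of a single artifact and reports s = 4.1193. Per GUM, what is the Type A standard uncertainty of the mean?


u_A = s / sqrt(n)
u_A = 4.1193 / sqrt(28)
u_A = 4.1193 / 5.2915026
u_A = 0.7785

0.7785


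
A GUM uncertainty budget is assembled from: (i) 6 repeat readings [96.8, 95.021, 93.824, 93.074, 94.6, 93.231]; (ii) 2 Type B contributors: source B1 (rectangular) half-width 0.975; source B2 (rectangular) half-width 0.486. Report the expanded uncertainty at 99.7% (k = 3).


mean = (96.8 + 95.021 + 93.824 + 93.074 + 94.6 + 93.231) / 6 = 94.425
s = sqrt(sum((x - mean)^2)/(n-1)) = 1.3884167
u_A = s / sqrt(n) = 1.3884167 / sqrt(6) = 0.56681874
u_B1 = 0.975 / sqrt(3) = 0.56291651
u_B2 = 0.486 / sqrt(3) = 0.28059223
uc = sqrt(0.56681874^2 + 0.56291651^2 + 0.28059223^2) = 0.84669385
U = k * uc = 3 * 0.84669385
U = 2.5401

2.5401


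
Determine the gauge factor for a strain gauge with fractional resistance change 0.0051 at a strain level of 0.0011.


GF = (dR/R) / epsilon
= 0.0051 / 0.0011
= 4.6364

4.6364


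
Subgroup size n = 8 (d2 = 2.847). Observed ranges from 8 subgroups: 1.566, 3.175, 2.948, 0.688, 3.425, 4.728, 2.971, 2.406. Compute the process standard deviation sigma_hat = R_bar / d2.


R_bar = (1.566 + 3.175 + 2.948 + 0.688 + 3.425 + 4.728 + 2.971 + 2.406) / 8
R_bar = 21.907 / 8 = 2.738375
sigma_hat = R_bar / d2 = 2.738375 / 2.847 = 0.9618

0.9618


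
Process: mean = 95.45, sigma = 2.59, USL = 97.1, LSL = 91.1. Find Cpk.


Cpu = (USL - mean) / (3*sigma) = (97.1 - 95.45) / (3*2.59) = 0.2124
Cpl = (mean - LSL) / (3*sigma) = (95.45 - 91.1) / (3*2.59) = 0.5598
Cpk = min(Cpu, Cpl) = 0.2124

0.2124


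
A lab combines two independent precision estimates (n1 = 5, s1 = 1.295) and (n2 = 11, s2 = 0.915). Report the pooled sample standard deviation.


s_p = sqrt(((n1-1)*s1^2 + (n2-1)*s2^2) / (n1+n2-2))
numerator = (5-1)*1.295^2 + (11-1)*0.915^2 = 6.7081 + 8.37225 = 15.08035
denominator = 5 + 11 - 2 = 14
s_p^2 = 15.08035 / 14 = 1.0771679
s_p = sqrt(1.0771679) = 1.0379

1.0379


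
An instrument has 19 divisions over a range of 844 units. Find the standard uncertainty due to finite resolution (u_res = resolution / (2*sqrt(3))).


resolution = range / divisions
resolution = 844 / 19 = 44.421053
u_res = resolution / (2*sqrt(3))
u_res = 44.421053 / 3.4641016
u_res = 12.8233

12.8233


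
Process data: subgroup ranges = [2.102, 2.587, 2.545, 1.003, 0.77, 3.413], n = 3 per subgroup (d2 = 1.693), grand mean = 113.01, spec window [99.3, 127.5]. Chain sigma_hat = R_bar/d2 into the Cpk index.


R_bar = (2.102 + 2.587 + 2.545 + 1.003 + 0.77 + 3.413) / 6 = 2.07
sigma = R_bar / d2 = 2.07 / 1.693 = 1.2226816
Cp = (USL - LSL)/(6*sigma) = (127.5 - 99.3)/(6*1.2226816) = 3.8440
Cpu = (127.5 - 113.01)/(3*1.2226816) = 3.9503
Cpl = (113.01 - 99.3)/(3*1.2226816) = 3.7377
Cpk = min(Cpu, Cpl) = 3.7377

3.7377


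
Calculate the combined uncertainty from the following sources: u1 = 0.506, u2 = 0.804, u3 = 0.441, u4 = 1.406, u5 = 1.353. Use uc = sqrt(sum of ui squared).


uc = sqrt(0.506^2 + 0.804^2 + 0.441^2 + 1.406^2 + 1.353^2)
uc = sqrt(4.904378)
uc = 2.2146

2.2146


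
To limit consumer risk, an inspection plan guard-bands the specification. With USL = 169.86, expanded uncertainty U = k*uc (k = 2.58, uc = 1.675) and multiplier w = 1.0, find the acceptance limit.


U = k * uc = 2.58 * 1.675 = 4.3215
guard band g = w * U = 1.0 * 4.3215 = 4.3215
AL = USL - g = 169.86 - 4.3215
AL = 165.5385

165.5385


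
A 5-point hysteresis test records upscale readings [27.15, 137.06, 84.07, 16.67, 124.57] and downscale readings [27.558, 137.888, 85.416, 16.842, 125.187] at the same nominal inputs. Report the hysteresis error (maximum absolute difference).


|27.15 - 27.558| = 0.4080
|137.06 - 137.888| = 0.8280
|84.07 - 85.416| = 1.3460
|16.67 - 16.842| = 0.1720
|124.57 - 125.187| = 0.6170
hysteresis = max(diffs) = 1.3460

1.3460


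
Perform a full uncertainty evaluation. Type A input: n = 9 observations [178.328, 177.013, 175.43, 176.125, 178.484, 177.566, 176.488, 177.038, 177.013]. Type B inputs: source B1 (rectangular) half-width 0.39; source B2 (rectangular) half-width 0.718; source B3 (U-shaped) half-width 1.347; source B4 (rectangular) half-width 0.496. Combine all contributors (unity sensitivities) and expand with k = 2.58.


mean = (178.328 + 177.013 + 175.43 + 176.125 + 178.484 + 177.566 + 176.488 + 177.038 + 177.013) / 9 = 177.0538889
s = sqrt(sum((x - mean)^2)/(n-1)) = 0.98453738
u_A = s / sqrt(n) = 0.98453738 / sqrt(9) = 0.32817913
u_B1 = 0.39 / sqrt(3) = 0.2251666
u_B2 = 0.718 / sqrt(3) = 0.41453749
u_B3 = 1.347 / sqrt(2) = 0.95247283
u_B4 = 0.496 / sqrt(3) = 0.28636573
uc = sqrt(0.32817913^2 + 0.2251666^2 + 0.41453749^2 + 0.95247283^2 + 0.28636573^2) = 1.1486743
U = k * uc = 2.58 * 1.1486743
U = 2.9636

2.9636


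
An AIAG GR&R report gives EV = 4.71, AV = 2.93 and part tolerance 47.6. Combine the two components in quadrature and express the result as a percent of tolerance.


GRR = sqrt(EV^2 + AV^2) = sqrt(4.71^2 + 2.93^2) = 5.5469812
%GRR = GRR / tol * 100 = 5.5469812 / 47.6 * 100
%GRR = 11.6533

11.6533


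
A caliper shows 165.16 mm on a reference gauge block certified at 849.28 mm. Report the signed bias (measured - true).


Systematic error = measured - true
= 165.16 - 849.28
= -684.1200

-684.1200


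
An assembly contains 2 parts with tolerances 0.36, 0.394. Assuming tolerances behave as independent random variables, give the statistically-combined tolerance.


RSS = sqrt(0.36^2 + 0.394^2)
= sqrt(0.284836)
= 0.5337

0.5337


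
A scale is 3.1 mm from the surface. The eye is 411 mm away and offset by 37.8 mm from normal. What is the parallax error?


error = h * offset / d
= 3.1 * 37.8 / 411
= 0.2851

0.2851


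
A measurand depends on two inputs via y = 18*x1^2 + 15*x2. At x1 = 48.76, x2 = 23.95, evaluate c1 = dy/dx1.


y = 18*x1^2 + 15*x2
dy/dx1 = 2*18*x1
Evaluate at x1 = 48.76: c1 = 36 * 48.76
c1 = 1755.3600

1755.3600


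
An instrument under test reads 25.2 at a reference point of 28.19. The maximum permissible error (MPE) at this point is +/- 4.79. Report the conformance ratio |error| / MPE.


e = indication - reference = 25.2 - 28.19 = -2.9900
|e| = 2.9900
ratio = |e| / MPE = 2.9900 / 4.79
ratio = 0.6242

0.6242


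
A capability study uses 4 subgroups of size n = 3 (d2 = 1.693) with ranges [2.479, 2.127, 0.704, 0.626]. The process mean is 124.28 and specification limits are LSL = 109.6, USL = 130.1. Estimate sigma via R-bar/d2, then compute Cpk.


R_bar = (2.479 + 2.127 + 0.704 + 0.626) / 4 = 1.484
sigma = R_bar / d2 = 1.484 / 1.693 = 0.8765505
Cp = (USL - LSL)/(6*sigma) = (130.1 - 109.6)/(6*0.8765505) = 3.8979
Cpu = (130.1 - 124.28)/(3*0.8765505) = 2.2132
Cpl = (124.28 - 109.6)/(3*0.8765505) = 5.5825
Cpk = min(Cpu, Cpl) = 2.2132

2.2132


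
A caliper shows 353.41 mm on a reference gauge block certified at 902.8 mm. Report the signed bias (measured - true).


Systematic error = measured - true
= 353.41 - 902.8
= -549.3900

-549.3900


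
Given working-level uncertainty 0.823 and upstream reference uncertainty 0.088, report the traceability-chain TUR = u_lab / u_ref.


TUR = u_lab / u_ref
= 0.823 / 0.088
= 9.3523

9.3523


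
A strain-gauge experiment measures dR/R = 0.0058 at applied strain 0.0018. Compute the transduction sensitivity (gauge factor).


GF = (dR/R) / epsilon
= 0.0058 / 0.0018
= 3.2222

3.2222


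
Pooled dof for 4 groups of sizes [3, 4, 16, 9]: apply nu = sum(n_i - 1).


nu = sum_i (n_i - 1)
nu = ((3 - 1) + (4 - 1) + (16 - 1) + (9 - 1))
nu = 2 + 3 + 15 + 8
nu = 28

28


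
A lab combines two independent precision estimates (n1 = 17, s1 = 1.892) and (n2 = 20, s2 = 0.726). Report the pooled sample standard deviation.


s_p = sqrt(((n1-1)*s1^2 + (n2-1)*s2^2) / (n1+n2-2))
numerator = (17-1)*1.892^2 + (20-1)*0.726^2 = 57.274624 + 10.014444 = 67.289068
denominator = 17 + 20 - 2 = 35
s_p^2 = 67.289068 / 35 = 1.9225448
s_p = sqrt(1.9225448) = 1.3866

1.3866


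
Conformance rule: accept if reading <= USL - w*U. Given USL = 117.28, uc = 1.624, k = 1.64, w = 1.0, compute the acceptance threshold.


U = k * uc = 1.64 * 1.624 = 2.66336
guard band g = w * U = 1.0 * 2.66336 = 2.66336
AL = USL - g = 117.28 - 2.66336
AL = 114.6166

114.6166


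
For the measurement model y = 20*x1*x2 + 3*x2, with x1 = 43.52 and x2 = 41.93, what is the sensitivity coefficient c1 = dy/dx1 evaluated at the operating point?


y = 20*x1*x2 + 3*x2
dy/dx1 = 20*x2
Evaluate at x2 = 41.93: c1 = 20 * 41.93
c1 = 838.6000

838.6000


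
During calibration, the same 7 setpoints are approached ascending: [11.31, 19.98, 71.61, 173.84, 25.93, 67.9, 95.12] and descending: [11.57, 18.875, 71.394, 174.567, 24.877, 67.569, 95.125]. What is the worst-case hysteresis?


|11.31 - 11.57| = 0.2600
|19.98 - 18.875| = 1.1050
|71.61 - 71.394| = 0.2160
|173.84 - 174.567| = 0.7270
|25.93 - 24.877| = 1.0530
|67.9 - 67.569| = 0.3310
|95.12 - 95.125| = 0.0050
hysteresis = max(diffs) = 1.1050

1.1050


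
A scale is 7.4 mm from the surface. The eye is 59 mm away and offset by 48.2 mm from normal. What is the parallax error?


error = h * offset / d
= 7.4 * 48.2 / 59
= 6.0454

6.0454


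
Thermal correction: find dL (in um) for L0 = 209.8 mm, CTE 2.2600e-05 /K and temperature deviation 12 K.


dL = L * alpha * dT
= 209.8 * 2.2600e-05 * 12
= 0.0568978 mm
dL_um = 0.0568978 * 1000 = 56.8978 um

56.8978


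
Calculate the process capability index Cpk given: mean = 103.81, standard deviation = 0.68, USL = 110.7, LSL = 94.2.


Cpu = (USL - mean) / (3*sigma) = (110.7 - 103.81) / (3*0.68) = 3.3775
Cpl = (mean - LSL) / (3*sigma) = (103.81 - 94.2) / (3*0.68) = 4.7108
Cpk = min(Cpu, Cpl) = 3.3775

3.3775


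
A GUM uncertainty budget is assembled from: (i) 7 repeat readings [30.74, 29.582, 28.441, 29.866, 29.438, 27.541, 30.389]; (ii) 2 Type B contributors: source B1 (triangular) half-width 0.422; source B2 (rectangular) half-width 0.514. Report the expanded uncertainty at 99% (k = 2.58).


mean = (30.74 + 29.582 + 28.441 + 29.866 + 29.438 + 27.541 + 30.389) / 7 = 29.42814286
s = sqrt(sum((x - mean)^2)/(n-1)) = 1.1102149
u_A = s / sqrt(n) = 1.1102149 / sqrt(7) = 0.41962179
u_B1 = 0.422 / sqrt(6) = 0.17228078
u_B2 = 0.514 / sqrt(3) = 0.29675804
uc = sqrt(0.41962179^2 + 0.17228078^2 + 0.29675804^2) = 0.54205945
U = k * uc = 2.58 * 0.54205945
U = 1.3985

1.3985


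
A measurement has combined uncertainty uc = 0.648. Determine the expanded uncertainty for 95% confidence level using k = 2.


U = k * uc
U = 2 * 0.648
U = 1.2960

1.2960


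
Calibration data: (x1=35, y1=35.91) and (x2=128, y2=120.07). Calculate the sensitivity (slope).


slope = (y2 - y1) / (x2 - x1)
= (120.07 - 35.91) / (128 - 35)
= 84.1600 / 93
= 0.9049

0.9049


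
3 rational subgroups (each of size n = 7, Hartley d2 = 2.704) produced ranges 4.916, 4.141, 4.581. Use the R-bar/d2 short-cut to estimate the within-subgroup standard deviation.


R_bar = (4.916 + 4.141 + 4.581) / 3
R_bar = 13.638 / 3 = 4.546
sigma_hat = R_bar / d2 = 4.546 / 2.704 = 1.6812

1.6812


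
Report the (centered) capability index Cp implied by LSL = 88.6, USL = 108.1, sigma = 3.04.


Cp = (USL - LSL) / (6 * sigma)
= (108.1 - 88.6) / (6 * 3.04)
= 19.5000 / 18.2400
= 1.0691

1.0691


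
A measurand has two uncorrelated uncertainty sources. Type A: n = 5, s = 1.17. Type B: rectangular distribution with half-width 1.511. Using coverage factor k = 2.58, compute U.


u_A = s / sqrt(n) = 1.17 / sqrt(5) = 0.52323991
u_B = half_width / sqrt(3) = 1.511 / sqrt(3) = 0.87237626
uc = sqrt(u_A^2 + u_B^2) = sqrt(0.52323991^2 + 0.87237626^2) = 1.0172612
U = k * uc = 2.58 * 1.0172612
U = 2.6245

2.6245


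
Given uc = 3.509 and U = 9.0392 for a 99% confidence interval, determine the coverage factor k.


k = U / uc
k = 9.0392 / 3.509
k = 2.576

2.576


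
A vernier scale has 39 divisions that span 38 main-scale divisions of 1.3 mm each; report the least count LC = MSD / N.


LC = MSD / n_div
= 1.3 / 39
= 0.0333

0.0333


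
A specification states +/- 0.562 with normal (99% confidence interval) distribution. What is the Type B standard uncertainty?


u_B = half_width / 2.576
u_B = 0.562 / 2.576
u_B = 0.2182

0.2182


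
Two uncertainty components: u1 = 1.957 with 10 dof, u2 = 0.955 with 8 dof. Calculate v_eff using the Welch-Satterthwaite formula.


uc = sqrt(u1^2 + u2^2) = sqrt(1.957^2 + 0.955^2) = 2.1775844
v_eff = uc^4 / (u1^4/v1 + u2^4/v2)
= 2.1775844^4 / (1.957^4/10 + 0.955^4/8)
= 22.485367 / 1.570748
v_eff = 14.3151

14.3151


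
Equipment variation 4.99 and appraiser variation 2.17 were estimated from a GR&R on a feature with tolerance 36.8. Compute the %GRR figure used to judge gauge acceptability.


GRR = sqrt(EV^2 + AV^2) = sqrt(4.99^2 + 2.17^2) = 5.4414153
%GRR = GRR / tol * 100 = 5.4414153 / 36.8 * 100
%GRR = 14.7865

14.7865


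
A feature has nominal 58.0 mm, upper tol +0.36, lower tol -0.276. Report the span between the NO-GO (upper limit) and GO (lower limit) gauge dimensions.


GO = nominal - lower_tol (smallest hole = maximum material condition)
GO = 58.0 - 0.276 = 57.724
NO-GO = nominal + upper_tol (largest hole = least material condition)
NO-GO = 58.0 + 0.36 = 58.36
spread = NO-GO - GO = 58.36 - 57.724 = 0.6360

0.6360


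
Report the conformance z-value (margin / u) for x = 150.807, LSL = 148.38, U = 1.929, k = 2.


u = U / k = 1.929 / 2 = 0.9645
margin = |LSL - x| = |148.38 - 150.807| = 2.427
z = margin / u = 2.427 / 0.9645
z = 2.5163

2.5163


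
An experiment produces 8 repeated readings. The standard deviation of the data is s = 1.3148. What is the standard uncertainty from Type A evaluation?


u_A = s / sqrt(n)
u_A = 1.3148 / sqrt(8)
u_A = 1.3148 / 2.8284271
u_A = 0.4649

0.4649


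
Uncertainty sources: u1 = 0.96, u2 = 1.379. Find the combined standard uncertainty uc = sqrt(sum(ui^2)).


uc = sqrt(0.96^2 + 1.379^2)
uc = sqrt(2.823241)
uc = 1.6803

1.6803


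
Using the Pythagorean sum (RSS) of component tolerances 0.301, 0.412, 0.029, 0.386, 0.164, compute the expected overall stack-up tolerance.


RSS = sqrt(0.301^2 + 0.412^2 + 0.029^2 + 0.386^2 + 0.164^2)
= sqrt(0.437078)
= 0.6611

0.6611


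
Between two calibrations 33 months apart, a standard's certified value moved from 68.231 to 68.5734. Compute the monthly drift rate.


rate = (v2 - v1) / months
= (68.5734 - 68.231) / 33
= 0.3424 / 33
= 0.0104

0.0104


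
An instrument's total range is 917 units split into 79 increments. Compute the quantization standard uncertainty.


resolution = range / divisions
resolution = 917 / 79 = 11.607595
u_res = resolution / (2*sqrt(3))
u_res = 11.607595 / 3.4641016
u_res = 3.3508

3.3508


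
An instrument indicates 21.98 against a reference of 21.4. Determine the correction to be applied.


Correction = standard - reading
= 21.4 - 21.98
= -0.5800

-0.5800


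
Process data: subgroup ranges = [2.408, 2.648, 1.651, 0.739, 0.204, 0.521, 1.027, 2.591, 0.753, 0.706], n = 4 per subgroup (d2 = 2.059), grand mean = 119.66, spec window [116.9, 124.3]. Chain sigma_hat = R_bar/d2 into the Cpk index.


R_bar = (2.408 + 2.648 + 1.651 + 0.739 + 0.204 + 0.521 + 1.027 + 2.591 + 0.753 + 0.706) / 10 = 1.3248
sigma = R_bar / d2 = 1.3248 / 2.059 = 0.64341914
Cp = (USL - LSL)/(6*sigma) = (124.3 - 116.9)/(6*0.64341914) = 1.9168
Cpu = (124.3 - 119.66)/(3*0.64341914) = 2.4038
Cpl = (119.66 - 116.9)/(3*0.64341914) = 1.4299
Cpk = min(Cpu, Cpl) = 1.4299

1.4299


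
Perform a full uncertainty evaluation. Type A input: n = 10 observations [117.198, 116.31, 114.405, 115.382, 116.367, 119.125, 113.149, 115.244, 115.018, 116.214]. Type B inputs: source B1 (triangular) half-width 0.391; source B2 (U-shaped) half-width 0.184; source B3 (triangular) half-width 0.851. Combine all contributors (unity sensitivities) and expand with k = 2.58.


mean = (117.198 + 116.31 + 114.405 + 115.382 + 116.367 + 119.125 + 113.149 + 115.244 + 115.018 + 116.214) / 10 = 115.8412
s = sqrt(sum((x - mean)^2)/(n-1)) = 1.6266957
u_A = s / sqrt(n) = 1.6266957 / sqrt(10) = 0.51440635
u_B1 = 0.391 / sqrt(6) = 0.15962508
u_B2 = 0.184 / sqrt(2) = 0.13010765
u_B3 = 0.851 / sqrt(6) = 0.3474193
uc = sqrt(0.51440635^2 + 0.15962508^2 + 0.13010765^2 + 0.3474193^2) = 0.65400476
U = k * uc = 2.58 * 0.65400476
U = 1.6873

1.6873


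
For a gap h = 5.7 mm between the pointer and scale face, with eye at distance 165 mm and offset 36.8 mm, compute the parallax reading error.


error = h * offset / d
= 5.7 * 36.8 / 165
= 1.2713

1.2713


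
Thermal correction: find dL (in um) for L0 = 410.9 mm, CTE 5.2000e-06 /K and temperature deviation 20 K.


dL = L * alpha * dT
= 410.9 * 5.2000e-06 * 20
= 0.0427336 mm
dL_um = 0.0427336 * 1000 = 42.7336 um

42.7336


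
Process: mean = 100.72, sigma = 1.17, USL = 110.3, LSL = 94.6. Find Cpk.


Cpu = (USL - mean) / (3*sigma) = (110.3 - 100.72) / (3*1.17) = 2.7293
Cpl = (mean - LSL) / (3*sigma) = (100.72 - 94.6) / (3*1.17) = 1.7436
Cpk = min(Cpu, Cpl) = 1.7436

1.7436


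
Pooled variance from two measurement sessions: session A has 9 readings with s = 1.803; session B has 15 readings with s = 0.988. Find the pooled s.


s_p = sqrt(((n1-1)*s1^2 + (n2-1)*s2^2) / (n1+n2-2))
numerator = (9-1)*1.803^2 + (15-1)*0.988^2 = 26.006472 + 13.666016 = 39.672488
denominator = 9 + 15 - 2 = 22
s_p^2 = 39.672488 / 22 = 1.8032949
s_p = sqrt(1.8032949) = 1.3429

1.3429


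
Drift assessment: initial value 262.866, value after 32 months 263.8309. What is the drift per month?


rate = (v2 - v1) / months
= (263.8309 - 262.866) / 32
= 0.9649 / 32
= 0.0302

0.0302


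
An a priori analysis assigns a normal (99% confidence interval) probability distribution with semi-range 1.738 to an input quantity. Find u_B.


u_B = half_width / 2.576
u_B = 1.738 / 2.576
u_B = 0.6747

0.6747


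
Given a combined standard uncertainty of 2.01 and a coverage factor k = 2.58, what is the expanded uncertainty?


U = k * uc
U = 2.58 * 2.01
U = 5.1858

5.1858


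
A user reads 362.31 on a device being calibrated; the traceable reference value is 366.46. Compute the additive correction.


Correction = standard - reading
= 366.46 - 362.31
= 4.1500

4.1500


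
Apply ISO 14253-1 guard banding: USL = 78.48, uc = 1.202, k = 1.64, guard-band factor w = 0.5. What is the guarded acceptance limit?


U = k * uc = 1.64 * 1.202 = 1.97128
guard band g = w * U = 0.5 * 1.97128 = 0.98564
AL = USL - g = 78.48 - 0.98564
AL = 77.4944

77.4944


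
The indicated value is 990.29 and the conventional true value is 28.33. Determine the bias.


Systematic error = measured - true
= 990.29 - 28.33
= 961.9600

961.9600


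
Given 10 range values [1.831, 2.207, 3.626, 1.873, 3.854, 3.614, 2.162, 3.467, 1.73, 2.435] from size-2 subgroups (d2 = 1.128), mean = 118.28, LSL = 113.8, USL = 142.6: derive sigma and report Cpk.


R_bar = (1.831 + 2.207 + 3.626 + 1.873 + 3.854 + 3.614 + 2.162 + 3.467 + 1.73 + 2.435) / 10 = 2.6799
sigma = R_bar / d2 = 2.6799 / 1.128 = 2.3757979
Cp = (USL - LSL)/(6*sigma) = (142.6 - 113.8)/(6*2.3757979) = 2.0204
Cpu = (142.6 - 118.28)/(3*2.3757979) = 3.4122
Cpl = (118.28 - 113.8)/(3*2.3757979) = 0.6286
Cpk = min(Cpu, Cpl) = 0.6286

0.6286


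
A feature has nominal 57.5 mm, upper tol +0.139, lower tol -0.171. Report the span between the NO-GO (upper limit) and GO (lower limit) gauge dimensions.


GO = nominal - lower_tol (smallest hole = maximum material condition)
GO = 57.5 - 0.171 = 57.329
NO-GO = nominal + upper_tol (largest hole = least material condition)
NO-GO = 57.5 + 0.139 = 57.639
spread = NO-GO - GO = 57.639 - 57.329 = 0.3100

0.3100


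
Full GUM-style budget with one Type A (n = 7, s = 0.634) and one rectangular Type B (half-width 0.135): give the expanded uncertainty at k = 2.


u_A = s / sqrt(n) = 0.634 / sqrt(7) = 0.23962948
u_B = half_width / sqrt(3) = 0.135 / sqrt(3) = 0.077942286
uc = sqrt(u_A^2 + u_B^2) = sqrt(0.23962948^2 + 0.077942286^2) = 0.25198668
U = k * uc = 2 * 0.25198668
U = 0.5040

0.5040


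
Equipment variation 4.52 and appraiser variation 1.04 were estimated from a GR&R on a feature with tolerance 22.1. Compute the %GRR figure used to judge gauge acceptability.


GRR = sqrt(EV^2 + AV^2) = sqrt(4.52^2 + 1.04^2) = 4.6381031
%GRR = GRR / tol * 100 = 4.6381031 / 22.1 * 100
%GRR = 20.9869

20.9869
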